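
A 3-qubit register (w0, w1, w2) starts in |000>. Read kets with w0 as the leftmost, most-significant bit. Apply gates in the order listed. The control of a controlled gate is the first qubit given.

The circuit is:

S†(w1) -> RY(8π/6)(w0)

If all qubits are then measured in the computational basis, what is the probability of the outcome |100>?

The probability of measuring |100> is 3/4.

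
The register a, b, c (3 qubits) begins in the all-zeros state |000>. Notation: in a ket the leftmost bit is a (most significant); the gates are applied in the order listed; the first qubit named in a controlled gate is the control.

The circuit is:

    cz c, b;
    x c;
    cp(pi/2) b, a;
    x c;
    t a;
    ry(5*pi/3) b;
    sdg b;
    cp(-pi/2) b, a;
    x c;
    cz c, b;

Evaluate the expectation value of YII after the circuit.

The observable YII averages to 0.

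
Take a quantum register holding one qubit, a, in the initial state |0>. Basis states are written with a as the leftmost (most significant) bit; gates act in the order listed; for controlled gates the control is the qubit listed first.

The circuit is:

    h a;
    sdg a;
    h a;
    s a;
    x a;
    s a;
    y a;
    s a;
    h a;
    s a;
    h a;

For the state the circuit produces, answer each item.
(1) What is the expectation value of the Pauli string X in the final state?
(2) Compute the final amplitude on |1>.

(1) The observable X averages to 1.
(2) The final state's coefficient on |1> equals 1/2 - I/2.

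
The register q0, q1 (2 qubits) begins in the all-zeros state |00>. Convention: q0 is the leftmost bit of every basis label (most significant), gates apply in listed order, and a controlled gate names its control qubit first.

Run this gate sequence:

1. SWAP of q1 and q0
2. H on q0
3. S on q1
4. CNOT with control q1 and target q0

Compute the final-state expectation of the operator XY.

The observable XY averages to 0.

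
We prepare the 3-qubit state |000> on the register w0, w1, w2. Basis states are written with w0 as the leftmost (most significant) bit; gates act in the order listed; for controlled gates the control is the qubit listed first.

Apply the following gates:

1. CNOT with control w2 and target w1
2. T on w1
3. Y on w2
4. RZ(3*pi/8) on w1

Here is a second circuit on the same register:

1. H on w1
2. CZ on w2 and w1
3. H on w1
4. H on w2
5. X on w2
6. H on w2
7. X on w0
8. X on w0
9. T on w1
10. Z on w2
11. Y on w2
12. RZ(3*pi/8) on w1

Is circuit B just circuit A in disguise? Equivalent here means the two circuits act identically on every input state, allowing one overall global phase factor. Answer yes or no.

Yes: on every input state the two circuits agree up to one overall phase factor.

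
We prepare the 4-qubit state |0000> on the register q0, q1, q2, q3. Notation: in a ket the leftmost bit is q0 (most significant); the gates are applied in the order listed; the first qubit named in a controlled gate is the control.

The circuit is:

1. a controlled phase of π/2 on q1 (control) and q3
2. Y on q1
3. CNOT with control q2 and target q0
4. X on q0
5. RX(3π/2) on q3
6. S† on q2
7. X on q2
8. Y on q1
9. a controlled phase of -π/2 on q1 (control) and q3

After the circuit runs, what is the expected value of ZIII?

The expectation value of ZIII is -1.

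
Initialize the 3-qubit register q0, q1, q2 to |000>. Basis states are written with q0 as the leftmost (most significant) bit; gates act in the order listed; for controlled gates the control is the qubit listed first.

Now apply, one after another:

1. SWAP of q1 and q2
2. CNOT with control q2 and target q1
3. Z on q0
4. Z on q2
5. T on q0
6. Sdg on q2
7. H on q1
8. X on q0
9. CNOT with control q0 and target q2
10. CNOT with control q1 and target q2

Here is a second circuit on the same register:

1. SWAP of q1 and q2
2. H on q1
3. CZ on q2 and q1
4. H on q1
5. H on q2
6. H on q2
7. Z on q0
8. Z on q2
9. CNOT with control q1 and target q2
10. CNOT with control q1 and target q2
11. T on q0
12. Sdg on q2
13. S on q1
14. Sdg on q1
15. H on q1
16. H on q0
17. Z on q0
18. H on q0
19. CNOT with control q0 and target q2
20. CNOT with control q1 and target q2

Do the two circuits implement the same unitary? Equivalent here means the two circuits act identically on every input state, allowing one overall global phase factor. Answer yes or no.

Yes: on every input state the two circuits agree up to one overall phase factor.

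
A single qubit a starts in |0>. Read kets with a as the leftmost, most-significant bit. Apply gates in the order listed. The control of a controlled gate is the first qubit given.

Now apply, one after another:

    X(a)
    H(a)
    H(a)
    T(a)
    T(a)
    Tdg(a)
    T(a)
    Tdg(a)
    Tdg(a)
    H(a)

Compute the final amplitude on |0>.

The final state's coefficient on |0> equals sqrt(2)/2. Key observation: steps 4-9 multiply out to the identity, so the circuit reduces to the remaining gates.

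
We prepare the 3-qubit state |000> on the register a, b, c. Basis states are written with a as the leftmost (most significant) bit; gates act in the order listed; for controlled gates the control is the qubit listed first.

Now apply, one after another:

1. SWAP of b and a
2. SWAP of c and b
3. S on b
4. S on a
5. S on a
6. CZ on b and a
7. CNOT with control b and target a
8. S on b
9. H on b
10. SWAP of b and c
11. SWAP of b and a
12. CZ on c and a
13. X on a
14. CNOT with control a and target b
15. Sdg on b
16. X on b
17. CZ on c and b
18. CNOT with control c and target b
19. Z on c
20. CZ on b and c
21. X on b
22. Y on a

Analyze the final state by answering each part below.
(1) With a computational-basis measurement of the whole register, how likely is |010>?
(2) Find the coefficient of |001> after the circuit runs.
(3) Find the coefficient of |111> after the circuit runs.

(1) The probability of measuring |010> is 1/2.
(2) |001> carries amplitude -sqrt(2)/2 in the final state.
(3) The amplitude on |111> is 0.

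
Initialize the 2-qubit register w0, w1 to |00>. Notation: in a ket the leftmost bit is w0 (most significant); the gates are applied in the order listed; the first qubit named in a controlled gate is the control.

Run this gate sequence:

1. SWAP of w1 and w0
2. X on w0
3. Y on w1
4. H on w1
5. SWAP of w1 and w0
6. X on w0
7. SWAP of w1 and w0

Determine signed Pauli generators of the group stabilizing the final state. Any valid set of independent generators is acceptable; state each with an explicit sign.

The stabilizer group can be generated by -IX, -ZI, among other valid generating sets.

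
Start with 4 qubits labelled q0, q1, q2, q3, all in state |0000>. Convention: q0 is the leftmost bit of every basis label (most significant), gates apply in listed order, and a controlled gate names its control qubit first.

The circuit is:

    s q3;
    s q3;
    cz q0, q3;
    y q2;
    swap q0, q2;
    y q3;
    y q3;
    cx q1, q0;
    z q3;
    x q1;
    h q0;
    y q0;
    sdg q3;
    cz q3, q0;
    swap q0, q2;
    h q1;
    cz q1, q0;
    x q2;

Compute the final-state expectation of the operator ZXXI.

The observable ZXXI averages to -1.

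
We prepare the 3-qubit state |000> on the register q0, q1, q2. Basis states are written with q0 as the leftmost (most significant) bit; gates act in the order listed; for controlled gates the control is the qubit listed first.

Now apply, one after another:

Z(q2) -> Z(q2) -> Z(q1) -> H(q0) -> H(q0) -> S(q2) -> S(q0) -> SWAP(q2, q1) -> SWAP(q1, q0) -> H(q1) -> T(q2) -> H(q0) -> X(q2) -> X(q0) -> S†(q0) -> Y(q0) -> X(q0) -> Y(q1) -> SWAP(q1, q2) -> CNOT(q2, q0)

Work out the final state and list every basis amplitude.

The resulting statevector has amplitude 0 on |000>, 0 on |001>, 1/2 on |010>, -I/2 on |011>, 0 on |100>, 0 on |101>, I/2 on |110>, -1/2 on |111>.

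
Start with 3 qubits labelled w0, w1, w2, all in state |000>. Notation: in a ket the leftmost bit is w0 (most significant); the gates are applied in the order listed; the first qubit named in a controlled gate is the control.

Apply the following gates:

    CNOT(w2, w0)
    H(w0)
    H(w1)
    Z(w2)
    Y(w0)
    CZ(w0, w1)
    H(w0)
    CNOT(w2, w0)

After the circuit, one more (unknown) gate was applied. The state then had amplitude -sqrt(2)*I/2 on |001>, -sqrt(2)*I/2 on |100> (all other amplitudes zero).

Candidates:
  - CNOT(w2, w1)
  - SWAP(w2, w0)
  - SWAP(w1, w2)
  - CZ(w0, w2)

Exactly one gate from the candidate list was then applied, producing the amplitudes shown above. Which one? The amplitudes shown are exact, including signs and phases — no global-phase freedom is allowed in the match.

It was SWAP(w1, w2) that produced the state shown.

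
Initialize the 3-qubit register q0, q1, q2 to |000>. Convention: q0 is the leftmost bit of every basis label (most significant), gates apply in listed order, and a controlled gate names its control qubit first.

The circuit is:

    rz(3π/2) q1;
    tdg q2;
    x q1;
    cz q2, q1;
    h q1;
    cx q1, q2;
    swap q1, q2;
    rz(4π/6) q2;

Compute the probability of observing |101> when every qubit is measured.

Outcome |101> occurs with probability 0.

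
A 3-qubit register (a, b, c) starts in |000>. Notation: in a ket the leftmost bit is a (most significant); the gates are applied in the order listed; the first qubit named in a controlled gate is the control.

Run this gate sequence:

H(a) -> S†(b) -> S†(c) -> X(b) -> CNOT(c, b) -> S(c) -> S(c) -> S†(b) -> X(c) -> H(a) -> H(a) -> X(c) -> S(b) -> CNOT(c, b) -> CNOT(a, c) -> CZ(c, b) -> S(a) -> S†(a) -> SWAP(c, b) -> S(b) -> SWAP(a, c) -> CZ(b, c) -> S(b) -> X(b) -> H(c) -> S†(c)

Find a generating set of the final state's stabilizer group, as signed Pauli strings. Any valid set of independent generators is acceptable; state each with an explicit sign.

The final state is stabilized by the group generated by -IXZ, +IZY, -ZII; other independent generating sets are equally valid.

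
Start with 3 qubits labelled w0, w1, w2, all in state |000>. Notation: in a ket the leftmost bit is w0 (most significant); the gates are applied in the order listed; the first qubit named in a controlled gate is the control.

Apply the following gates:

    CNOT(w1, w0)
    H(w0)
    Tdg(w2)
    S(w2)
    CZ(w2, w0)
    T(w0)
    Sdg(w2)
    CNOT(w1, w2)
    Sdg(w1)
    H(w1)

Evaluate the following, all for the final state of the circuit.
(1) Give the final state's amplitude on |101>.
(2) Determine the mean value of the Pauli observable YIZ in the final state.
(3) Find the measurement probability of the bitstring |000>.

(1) The amplitude on |101> is 0.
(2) The expectation value of YIZ is sqrt(2)/2.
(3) The probability of measuring |000> is 1/4.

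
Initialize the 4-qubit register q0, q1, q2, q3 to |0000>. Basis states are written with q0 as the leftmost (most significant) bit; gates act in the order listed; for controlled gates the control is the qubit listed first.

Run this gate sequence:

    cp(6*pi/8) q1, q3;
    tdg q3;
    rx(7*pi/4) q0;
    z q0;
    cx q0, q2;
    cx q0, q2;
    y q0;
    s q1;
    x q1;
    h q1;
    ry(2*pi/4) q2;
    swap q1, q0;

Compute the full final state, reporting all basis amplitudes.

After the circuit, the state carries amplitude sqrt(2 - sqrt(2))/4 on |0000>, 0 on |0001>, sqrt(2 - sqrt(2))/4 on |0010>, 0 on |0011>, -I*sqrt(sqrt(2) + 2)/4 on |0100>, 0 on |0101>, -I*sqrt(sqrt(2) + 2)/4 on |0110>, 0 on |0111>, -sqrt(2 - sqrt(2))/4 on |1000>, 0 on |1001>, -sqrt(2 - sqrt(2))/4 on |1010>, 0 on |1011>, I*sqrt(sqrt(2) + 2)/4 on |1100>, 0 on |1101>, I*sqrt(sqrt(2) + 2)/4 on |1110>, 0 on |1111>.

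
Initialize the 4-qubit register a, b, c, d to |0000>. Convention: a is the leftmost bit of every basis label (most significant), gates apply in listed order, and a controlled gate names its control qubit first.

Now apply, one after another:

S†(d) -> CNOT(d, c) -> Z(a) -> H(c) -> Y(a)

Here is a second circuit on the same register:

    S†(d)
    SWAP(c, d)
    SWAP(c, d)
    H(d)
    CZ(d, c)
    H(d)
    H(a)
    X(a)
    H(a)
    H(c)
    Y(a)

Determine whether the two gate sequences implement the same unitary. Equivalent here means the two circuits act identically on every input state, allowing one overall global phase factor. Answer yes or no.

No: there is an input state on which the two circuits produce genuinely different outputs (not merely differing by a phase).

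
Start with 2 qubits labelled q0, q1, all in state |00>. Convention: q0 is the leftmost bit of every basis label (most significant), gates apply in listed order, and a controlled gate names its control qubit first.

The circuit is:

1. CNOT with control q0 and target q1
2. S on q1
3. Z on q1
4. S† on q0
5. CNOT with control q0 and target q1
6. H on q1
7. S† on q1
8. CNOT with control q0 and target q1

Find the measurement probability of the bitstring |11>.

Outcome |11> occurs with probability 0.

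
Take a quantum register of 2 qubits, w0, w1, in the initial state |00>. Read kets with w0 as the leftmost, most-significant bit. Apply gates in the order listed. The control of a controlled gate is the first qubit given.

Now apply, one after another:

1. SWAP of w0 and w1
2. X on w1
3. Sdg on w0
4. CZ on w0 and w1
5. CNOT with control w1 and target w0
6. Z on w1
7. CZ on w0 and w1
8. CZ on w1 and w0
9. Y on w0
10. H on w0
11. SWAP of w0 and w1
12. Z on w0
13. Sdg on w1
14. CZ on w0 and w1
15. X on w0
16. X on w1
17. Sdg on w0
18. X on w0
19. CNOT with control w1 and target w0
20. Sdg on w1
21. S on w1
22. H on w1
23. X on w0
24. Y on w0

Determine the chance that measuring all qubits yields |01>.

A full measurement returns |01> with probability 1/4.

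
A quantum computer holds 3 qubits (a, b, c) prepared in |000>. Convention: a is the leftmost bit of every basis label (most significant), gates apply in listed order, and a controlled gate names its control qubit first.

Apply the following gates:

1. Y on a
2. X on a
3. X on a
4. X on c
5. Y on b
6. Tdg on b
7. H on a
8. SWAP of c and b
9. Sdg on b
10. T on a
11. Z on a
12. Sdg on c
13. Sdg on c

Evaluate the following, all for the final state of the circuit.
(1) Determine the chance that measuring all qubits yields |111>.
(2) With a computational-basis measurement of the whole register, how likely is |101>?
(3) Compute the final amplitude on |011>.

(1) The probability of measuring |111> is 1/2.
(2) Outcome |101> occurs with probability 0.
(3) The final state's coefficient on |011> equals -sqrt(2)*exp(I*pi/4)/2.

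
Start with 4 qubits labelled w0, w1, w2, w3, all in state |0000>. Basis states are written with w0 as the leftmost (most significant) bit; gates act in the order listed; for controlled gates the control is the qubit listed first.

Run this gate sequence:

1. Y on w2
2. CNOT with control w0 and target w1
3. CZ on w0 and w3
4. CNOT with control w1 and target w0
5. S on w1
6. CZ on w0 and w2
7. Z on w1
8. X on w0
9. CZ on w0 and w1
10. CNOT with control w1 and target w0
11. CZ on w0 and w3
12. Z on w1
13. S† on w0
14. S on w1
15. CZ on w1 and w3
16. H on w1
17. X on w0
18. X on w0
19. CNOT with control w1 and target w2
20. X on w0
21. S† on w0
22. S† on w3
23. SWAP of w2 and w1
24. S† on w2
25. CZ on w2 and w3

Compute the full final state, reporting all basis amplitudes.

After the circuit, the state carries amplitude -sqrt(2)*I/2 on |0010>, sqrt(2)/2 on |0100>, and 0 on every other basis state. Key observation: steps 17-18 multiply out to the identity, so the circuit reduces to the remaining gates.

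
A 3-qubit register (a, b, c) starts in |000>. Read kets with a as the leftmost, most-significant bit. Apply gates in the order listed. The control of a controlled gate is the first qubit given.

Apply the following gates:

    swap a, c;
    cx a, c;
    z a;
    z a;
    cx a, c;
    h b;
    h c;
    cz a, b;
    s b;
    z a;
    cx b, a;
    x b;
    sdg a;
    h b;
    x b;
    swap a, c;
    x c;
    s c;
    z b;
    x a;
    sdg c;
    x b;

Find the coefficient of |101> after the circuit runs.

|101> carries amplitude -sqrt(2)/4 in the final state. Key observation: steps 2-5 multiply out to the identity, so the circuit reduces to the remaining gates.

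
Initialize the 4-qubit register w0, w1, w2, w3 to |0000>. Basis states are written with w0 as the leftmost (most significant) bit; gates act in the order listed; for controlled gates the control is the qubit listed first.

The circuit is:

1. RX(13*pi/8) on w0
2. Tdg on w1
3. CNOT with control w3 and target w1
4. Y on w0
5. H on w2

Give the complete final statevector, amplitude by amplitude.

After the circuit, the state carries amplitude -sqrt(2)*sin(3*pi/16)/2 on |0000>, -sqrt(2)*sin(3*pi/16)/2 on |0010>, -sqrt(2)*I*cos(3*pi/16)/2 on |1000>, -sqrt(2)*I*cos(3*pi/16)/2 on |1010>, and 0 on every other basis state.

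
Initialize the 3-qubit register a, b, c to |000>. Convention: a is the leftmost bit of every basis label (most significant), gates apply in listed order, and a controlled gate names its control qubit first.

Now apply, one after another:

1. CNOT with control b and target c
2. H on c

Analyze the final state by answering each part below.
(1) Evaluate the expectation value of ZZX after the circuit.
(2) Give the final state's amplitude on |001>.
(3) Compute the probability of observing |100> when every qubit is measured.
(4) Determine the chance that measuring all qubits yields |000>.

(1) The expectation value of ZZX is 1.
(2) The final state's coefficient on |001> equals sqrt(2)/2.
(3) The probability of measuring |100> is 0.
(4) Outcome |000> occurs with probability 1/2.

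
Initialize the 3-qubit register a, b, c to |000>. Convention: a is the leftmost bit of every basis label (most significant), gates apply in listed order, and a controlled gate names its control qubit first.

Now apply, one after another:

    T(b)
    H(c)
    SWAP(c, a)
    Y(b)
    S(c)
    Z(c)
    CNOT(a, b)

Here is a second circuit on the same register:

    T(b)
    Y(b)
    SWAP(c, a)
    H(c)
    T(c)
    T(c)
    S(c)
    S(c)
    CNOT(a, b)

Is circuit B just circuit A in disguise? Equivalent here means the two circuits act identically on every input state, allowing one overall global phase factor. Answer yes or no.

No, they are not equivalent — no single phase factor reconciles the two unitaries.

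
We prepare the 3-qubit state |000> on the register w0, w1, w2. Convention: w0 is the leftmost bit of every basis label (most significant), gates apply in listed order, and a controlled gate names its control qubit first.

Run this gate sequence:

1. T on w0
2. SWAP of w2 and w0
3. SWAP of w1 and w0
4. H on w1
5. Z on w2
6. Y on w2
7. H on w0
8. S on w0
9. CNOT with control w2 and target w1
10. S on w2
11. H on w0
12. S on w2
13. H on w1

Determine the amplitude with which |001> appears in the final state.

The final state's coefficient on |001> equals 1/2 - I/2.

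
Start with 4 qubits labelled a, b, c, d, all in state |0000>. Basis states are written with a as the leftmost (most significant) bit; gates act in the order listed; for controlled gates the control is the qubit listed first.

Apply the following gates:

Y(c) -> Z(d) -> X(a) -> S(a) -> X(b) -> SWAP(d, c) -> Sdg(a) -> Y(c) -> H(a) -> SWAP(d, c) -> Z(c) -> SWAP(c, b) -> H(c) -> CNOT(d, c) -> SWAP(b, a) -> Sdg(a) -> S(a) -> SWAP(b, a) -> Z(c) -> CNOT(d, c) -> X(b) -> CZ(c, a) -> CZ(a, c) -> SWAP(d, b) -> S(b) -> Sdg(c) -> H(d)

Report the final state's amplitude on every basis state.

The final amplitudes are 0 on |0000>, 0 on |0001>, 0 on |0010>, 0 on |0011>, -sqrt(2)*I/4 on |0100>, -sqrt(2)*I/4 on |0101>, -sqrt(2)/4 on |0110>, -sqrt(2)/4 on |0111>, 0 on |1000>, 0 on |1001>, 0 on |1010>, 0 on |1011>, sqrt(2)*I/4 on |1100>, sqrt(2)*I/4 on |1101>, sqrt(2)/4 on |1110>, sqrt(2)/4 on |1111>.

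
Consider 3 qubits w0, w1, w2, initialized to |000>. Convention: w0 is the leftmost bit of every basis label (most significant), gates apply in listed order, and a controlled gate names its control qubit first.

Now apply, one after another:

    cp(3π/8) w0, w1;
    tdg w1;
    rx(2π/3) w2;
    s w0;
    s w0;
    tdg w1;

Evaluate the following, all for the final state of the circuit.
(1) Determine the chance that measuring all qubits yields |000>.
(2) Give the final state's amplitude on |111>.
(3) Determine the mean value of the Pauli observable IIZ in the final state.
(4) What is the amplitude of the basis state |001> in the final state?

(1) A full measurement returns |000> with probability 1/4.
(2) The amplitude on |111> is 0.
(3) In the final state, IIZ has expectation -1/2.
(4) The amplitude on |001> is -sqrt(3)*I/2.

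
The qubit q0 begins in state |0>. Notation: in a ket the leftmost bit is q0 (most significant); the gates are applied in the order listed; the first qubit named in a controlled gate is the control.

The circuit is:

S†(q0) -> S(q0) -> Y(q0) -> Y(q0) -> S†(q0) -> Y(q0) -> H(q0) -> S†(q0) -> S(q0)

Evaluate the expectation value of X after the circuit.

In the final state, X has expectation -1.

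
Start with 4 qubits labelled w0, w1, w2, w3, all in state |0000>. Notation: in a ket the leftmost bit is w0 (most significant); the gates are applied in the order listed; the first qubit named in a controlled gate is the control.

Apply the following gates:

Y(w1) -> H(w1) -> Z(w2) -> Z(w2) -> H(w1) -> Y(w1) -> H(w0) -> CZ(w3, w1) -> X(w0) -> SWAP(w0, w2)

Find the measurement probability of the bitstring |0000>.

A full measurement returns |0000> with probability 1/2. Key observation: gates 1-6 undo each other exactly, leaving only the rest of the circuit to track.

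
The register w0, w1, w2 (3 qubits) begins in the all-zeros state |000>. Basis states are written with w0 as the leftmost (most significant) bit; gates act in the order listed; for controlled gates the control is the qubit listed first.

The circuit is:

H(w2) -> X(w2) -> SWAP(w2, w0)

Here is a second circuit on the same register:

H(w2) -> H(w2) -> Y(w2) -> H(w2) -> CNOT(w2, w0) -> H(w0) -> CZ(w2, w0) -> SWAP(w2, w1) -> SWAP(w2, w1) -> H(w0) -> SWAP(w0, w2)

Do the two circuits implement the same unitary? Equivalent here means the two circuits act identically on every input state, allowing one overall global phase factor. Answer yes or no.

No — the two circuits implement different unitaries, even allowing a global phase.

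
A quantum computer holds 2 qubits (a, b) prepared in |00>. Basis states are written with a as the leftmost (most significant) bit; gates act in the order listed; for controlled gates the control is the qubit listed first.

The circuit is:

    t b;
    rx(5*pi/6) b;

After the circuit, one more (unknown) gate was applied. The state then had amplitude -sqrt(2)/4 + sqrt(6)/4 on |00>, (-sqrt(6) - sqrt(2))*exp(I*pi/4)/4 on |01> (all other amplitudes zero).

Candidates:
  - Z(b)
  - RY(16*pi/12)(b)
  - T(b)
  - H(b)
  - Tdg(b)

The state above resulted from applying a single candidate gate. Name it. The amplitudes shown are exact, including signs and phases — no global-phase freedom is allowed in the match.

It was Tdg(b) that produced the state shown.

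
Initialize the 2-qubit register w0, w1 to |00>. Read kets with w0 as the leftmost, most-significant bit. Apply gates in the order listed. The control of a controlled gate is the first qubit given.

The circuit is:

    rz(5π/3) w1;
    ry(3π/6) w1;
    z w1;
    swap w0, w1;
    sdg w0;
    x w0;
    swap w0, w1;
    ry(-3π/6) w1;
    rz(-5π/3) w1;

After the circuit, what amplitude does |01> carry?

The final state's coefficient on |01> equals -exp(5*I*pi/6)/2 + exp(I*pi/3)/2.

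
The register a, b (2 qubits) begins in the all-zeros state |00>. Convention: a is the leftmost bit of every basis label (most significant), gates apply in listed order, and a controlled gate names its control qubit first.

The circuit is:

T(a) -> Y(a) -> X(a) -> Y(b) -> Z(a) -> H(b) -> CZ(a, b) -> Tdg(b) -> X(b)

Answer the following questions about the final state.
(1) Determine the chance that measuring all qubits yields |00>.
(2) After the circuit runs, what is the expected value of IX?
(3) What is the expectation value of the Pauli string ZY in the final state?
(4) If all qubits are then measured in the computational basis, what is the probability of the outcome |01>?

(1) A full measurement returns |00> with probability 1/2.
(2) The observable IX averages to -sqrt(2)/2.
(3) In the final state, ZY has expectation -sqrt(2)/2.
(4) Outcome |01> occurs with probability 1/2.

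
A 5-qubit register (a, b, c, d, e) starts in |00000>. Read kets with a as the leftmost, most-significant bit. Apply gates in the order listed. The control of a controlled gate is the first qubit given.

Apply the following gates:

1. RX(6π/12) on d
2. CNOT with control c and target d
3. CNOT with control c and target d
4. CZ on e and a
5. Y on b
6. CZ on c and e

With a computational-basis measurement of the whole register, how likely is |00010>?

The probability of measuring |00010> is 0.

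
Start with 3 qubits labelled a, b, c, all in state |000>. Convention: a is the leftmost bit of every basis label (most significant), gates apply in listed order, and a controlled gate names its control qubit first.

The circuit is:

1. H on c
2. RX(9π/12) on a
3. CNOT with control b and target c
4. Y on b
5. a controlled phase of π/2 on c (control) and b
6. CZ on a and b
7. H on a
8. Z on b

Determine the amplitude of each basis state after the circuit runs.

After the circuit, the state carries amplitude 0 on |000>, 0 on |001>, sqrt(sqrt(2) + 2)/4 - I*sqrt(2 - sqrt(2))/4 on |010>, sqrt(2 - sqrt(2))/4 + I*sqrt(sqrt(2) + 2)/4 on |011>, 0 on |100>, 0 on |101>, -sqrt(sqrt(2) + 2)/4 - I*sqrt(2 - sqrt(2))/4 on |110>, sqrt(2 - sqrt(2))/4 - I*sqrt(sqrt(2) + 2)/4 on |111>.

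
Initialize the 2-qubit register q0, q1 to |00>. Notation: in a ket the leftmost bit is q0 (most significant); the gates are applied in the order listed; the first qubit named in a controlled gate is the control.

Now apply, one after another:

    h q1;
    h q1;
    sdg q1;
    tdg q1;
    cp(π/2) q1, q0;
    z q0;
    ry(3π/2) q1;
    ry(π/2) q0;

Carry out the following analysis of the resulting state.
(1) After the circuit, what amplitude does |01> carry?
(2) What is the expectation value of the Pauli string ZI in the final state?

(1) |01> carries amplitude 1/2 in the final state.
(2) The expectation value of ZI is 0.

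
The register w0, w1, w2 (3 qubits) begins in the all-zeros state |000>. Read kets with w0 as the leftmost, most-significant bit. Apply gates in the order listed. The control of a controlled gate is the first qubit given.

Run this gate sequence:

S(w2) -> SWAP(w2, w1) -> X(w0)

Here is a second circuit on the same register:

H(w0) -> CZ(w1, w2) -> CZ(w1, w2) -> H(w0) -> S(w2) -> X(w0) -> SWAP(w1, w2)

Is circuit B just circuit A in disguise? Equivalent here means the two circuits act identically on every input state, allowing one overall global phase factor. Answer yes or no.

Yes: on every input state the two circuits agree up to one overall phase factor.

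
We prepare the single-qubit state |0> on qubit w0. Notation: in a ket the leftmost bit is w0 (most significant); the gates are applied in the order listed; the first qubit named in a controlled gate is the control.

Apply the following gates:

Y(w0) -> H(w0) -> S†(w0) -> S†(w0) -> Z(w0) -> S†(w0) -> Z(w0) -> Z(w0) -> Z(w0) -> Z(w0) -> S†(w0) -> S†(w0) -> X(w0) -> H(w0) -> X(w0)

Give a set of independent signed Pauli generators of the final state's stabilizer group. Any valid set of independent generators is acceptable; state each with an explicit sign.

The final state is stabilized by the group generated by +Y; other independent generating sets are equally valid.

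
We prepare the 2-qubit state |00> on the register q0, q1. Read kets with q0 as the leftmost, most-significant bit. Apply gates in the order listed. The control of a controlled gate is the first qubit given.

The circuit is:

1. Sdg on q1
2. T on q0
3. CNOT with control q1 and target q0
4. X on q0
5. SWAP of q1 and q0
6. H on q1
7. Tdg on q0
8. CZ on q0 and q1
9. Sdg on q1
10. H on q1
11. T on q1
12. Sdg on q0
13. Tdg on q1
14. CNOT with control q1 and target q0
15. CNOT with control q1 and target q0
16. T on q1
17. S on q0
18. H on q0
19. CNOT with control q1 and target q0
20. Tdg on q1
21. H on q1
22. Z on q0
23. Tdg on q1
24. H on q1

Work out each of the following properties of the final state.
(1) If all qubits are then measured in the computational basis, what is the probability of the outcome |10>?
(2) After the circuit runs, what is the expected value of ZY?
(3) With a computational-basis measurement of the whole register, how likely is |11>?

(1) The probability of measuring |10> is sqrt(2)/8 + 1/4. Key observation: gates 12-17 undo each other exactly, leaving only the rest of the circuit to track.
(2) In the final state, ZY has expectation 0.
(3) The probability of measuring |11> is 1/4 - sqrt(2)/8.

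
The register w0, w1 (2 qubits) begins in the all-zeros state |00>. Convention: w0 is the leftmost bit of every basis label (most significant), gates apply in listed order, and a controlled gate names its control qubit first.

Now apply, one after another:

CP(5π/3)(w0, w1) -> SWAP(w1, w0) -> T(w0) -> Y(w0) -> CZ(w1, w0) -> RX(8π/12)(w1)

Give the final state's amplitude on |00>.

|00> carries amplitude 0 in the final state.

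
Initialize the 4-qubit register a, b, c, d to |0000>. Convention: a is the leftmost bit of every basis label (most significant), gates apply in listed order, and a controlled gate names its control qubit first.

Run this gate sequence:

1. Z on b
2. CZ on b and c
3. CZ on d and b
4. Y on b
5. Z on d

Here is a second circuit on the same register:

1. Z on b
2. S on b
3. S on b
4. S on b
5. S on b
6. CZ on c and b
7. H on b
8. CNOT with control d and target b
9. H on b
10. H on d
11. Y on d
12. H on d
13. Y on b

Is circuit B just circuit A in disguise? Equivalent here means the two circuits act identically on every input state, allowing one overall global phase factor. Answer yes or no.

No: there is an input state on which the two circuits produce genuinely different outputs (not merely differing by a phase).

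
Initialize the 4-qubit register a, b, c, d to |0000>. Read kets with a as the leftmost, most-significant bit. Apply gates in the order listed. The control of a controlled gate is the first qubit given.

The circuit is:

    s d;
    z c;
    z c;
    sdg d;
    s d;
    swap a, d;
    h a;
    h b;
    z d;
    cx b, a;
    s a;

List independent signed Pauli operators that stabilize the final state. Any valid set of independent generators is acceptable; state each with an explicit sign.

The final state is stabilized by the group generated by +YIII, +IXII, +IIZI, +IIIZ; other independent generating sets are equally valid. Key observation: gates 1-4 undo each other exactly, leaving only the rest of the circuit to track.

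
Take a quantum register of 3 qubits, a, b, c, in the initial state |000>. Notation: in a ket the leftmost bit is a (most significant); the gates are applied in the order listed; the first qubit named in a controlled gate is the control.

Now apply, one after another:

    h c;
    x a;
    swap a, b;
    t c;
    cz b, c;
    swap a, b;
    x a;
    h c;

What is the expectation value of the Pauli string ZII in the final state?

The expectation value of ZII is 1.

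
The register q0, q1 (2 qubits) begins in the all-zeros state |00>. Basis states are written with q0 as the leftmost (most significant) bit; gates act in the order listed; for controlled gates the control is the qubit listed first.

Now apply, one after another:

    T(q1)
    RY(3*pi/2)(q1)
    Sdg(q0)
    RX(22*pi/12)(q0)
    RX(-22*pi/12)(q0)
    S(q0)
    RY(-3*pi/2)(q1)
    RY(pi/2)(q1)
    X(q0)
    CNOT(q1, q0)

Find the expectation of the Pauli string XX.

In the final state, XX has expectation 1. Key observation: steps 2-7 multiply out to the identity, so the circuit reduces to the remaining gates.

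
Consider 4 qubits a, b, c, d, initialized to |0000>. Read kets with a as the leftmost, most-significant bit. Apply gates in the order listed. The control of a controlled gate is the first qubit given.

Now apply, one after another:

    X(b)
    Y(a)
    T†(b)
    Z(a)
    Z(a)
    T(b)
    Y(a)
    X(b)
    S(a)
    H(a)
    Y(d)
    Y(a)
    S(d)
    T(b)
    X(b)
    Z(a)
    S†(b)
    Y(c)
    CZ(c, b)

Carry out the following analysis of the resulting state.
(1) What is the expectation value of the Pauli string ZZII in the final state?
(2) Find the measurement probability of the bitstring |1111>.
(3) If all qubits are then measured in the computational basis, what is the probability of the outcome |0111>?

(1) The expectation value of ZZII is 0.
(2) A full measurement returns |1111> with probability 1/2.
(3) The probability of measuring |0111> is 1/2.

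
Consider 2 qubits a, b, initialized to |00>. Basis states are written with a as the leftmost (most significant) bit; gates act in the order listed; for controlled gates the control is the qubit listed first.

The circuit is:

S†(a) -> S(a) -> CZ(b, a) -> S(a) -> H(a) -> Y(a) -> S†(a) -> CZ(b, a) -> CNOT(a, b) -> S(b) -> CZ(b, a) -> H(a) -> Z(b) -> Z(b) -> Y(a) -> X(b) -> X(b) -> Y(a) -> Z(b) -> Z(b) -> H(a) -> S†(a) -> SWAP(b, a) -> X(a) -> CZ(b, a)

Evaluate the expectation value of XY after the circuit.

The expectation value of XY is -1.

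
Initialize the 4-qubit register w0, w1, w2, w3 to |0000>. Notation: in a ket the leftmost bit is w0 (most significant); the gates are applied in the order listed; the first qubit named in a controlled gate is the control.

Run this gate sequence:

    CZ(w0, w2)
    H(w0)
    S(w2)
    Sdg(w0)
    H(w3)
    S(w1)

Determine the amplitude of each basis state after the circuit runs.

The resulting statevector has amplitude 1/2 on |0000>, 1/2 on |0001>, -I/2 on |1000>, -I/2 on |1001>, and 0 on every other basis state.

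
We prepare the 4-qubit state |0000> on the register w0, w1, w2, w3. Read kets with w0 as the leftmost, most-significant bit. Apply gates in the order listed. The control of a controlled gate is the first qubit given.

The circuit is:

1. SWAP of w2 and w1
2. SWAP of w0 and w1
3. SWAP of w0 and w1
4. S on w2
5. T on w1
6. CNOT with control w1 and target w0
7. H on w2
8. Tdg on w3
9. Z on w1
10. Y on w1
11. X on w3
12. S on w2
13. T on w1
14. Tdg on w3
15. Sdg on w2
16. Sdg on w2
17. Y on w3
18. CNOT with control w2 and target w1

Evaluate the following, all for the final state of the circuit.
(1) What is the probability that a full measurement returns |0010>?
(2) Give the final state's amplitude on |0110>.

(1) A full measurement returns |0010> with probability 1/2. Key observation: gates 2-3 undo each other exactly, leaving only the rest of the circuit to track.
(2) The amplitude on |0110> is 0.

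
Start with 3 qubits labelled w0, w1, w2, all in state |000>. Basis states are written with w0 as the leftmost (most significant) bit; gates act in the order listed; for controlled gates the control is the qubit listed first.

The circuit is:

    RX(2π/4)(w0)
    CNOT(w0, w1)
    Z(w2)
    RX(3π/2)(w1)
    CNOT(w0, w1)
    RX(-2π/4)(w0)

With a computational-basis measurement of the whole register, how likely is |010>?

A full measurement returns |010> with probability 1/2.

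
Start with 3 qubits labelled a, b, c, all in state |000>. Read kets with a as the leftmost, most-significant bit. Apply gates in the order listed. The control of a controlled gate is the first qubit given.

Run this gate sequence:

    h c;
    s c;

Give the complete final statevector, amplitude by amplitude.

After the circuit, the state carries amplitude sqrt(2)/2 on |000>, sqrt(2)*I/2 on |001>, and 0 on every other basis state.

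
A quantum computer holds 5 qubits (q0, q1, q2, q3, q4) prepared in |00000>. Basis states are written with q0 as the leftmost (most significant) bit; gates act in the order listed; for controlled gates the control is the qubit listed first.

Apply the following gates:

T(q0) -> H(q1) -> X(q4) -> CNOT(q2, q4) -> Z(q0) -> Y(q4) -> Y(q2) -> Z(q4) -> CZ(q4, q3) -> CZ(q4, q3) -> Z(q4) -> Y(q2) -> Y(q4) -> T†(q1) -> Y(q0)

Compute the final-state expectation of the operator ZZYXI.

The observable ZZYXI averages to 0. Key observation: gates 6-13 undo each other exactly, leaving only the rest of the circuit to track.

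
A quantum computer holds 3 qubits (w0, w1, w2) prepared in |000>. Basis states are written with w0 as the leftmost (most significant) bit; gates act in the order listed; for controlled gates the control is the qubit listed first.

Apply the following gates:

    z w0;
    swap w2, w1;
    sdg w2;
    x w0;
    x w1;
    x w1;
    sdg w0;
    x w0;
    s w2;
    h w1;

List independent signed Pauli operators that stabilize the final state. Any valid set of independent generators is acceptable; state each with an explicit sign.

The final state is stabilized by the group generated by +IXI, +ZII, +IIZ; other independent generating sets are equally valid. Key observation: gates 5-6 undo each other exactly, leaving only the rest of the circuit to track.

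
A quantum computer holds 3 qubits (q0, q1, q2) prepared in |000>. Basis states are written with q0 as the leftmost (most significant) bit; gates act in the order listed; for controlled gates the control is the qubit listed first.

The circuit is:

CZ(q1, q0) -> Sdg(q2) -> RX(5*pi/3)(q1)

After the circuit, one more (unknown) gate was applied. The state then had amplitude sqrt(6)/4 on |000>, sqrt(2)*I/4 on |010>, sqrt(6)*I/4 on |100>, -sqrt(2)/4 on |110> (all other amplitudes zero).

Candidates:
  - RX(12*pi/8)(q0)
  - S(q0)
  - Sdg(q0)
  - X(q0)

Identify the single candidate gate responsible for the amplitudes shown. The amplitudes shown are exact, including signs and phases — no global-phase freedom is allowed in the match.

The unique candidate consistent with the amplitudes is RX(12*pi/8)(q0).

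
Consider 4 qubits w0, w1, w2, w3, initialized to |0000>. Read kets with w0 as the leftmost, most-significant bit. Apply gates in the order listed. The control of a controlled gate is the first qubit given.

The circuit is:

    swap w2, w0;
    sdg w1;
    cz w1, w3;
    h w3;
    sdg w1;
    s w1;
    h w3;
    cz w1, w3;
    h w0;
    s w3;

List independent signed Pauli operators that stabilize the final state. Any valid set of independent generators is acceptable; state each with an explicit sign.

The stabilizer group can be generated by +XIII, +IZII, +IIZI, +IIIZ, among other valid generating sets. Key observation: the block from step 3 through step 8 cancels to the identity and can be dropped.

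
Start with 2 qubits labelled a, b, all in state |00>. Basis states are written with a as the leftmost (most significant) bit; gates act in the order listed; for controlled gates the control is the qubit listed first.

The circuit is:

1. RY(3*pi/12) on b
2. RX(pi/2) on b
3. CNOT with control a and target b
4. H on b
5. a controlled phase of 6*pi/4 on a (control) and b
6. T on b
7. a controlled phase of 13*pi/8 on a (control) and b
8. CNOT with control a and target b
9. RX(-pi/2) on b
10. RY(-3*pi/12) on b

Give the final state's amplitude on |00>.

The amplitude on |00> is 1/4 + sqrt(2)/4 - sqrt(2)*exp(I*pi/4)/4 - I/4 + sqrt(2)*I/4.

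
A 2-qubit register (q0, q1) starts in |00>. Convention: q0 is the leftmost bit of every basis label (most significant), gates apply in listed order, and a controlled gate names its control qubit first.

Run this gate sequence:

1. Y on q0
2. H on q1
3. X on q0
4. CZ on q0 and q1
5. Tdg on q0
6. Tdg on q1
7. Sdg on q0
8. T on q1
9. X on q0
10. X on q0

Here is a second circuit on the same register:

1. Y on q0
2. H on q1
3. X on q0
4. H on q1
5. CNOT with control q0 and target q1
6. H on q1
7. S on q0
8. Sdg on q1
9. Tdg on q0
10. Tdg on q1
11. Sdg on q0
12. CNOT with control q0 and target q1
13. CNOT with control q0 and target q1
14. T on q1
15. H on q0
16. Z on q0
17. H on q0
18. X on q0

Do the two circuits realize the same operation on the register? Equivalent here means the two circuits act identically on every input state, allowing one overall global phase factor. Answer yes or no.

No — the two circuits implement different unitaries, even allowing a global phase.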